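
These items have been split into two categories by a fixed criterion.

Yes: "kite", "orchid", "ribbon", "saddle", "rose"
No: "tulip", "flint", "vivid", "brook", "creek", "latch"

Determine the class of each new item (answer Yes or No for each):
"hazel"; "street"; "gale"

Every 'Yes' example satisfies: even length. None of the 'No' examples do.
"hazel": No (length 5).
"street": Yes (length 6).
"gale": Yes (length 4).

No, Yes, Yes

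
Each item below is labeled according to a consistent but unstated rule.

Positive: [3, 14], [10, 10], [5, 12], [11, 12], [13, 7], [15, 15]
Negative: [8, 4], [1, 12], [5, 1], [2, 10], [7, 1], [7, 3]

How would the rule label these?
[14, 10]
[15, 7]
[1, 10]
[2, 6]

The rule appears to be: sum ≥ 17.
Positive: [14, 10], since 14+10 = 24. Positive: [15, 7], since 15+7 = 22. Negative: [1, 10], since 1+10 = 11. Negative: [2, 6], since 2+6 = 8.

Positive, Positive, Negative, Negative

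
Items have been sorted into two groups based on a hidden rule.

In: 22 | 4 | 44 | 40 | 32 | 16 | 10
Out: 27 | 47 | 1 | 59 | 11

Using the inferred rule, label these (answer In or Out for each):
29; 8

Out, In

'In' ⟺ even.
29: 29 is odd, does not pass → Out. 8: 8 is even, fits → In.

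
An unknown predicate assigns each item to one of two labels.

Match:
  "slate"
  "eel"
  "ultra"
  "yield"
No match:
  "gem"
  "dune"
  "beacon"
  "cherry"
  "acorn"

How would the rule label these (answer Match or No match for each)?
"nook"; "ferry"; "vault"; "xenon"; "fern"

No match, No match, Match, No match, No match

Looking at the examples, the only property every 'Match' case has and every 'No match' case lacks is: contains 'l'.
"nook": no 'l' — does not satisfy this, so No match.
"ferry": no 'l' — does not satisfy this, so No match.
"vault": has 'l' — checks out, so Match.
"xenon": no 'l' — does not satisfy this, so No match.
"fern": no 'l' — does not satisfy this, so No match.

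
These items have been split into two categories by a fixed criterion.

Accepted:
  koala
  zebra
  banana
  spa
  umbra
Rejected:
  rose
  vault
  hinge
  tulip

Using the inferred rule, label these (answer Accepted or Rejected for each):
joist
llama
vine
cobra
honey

The common property of the 'Accepted' items is: ends with 'a'. No 'Rejected' item has it.

Rejected, Accepted, Rejected, Accepted, Rejected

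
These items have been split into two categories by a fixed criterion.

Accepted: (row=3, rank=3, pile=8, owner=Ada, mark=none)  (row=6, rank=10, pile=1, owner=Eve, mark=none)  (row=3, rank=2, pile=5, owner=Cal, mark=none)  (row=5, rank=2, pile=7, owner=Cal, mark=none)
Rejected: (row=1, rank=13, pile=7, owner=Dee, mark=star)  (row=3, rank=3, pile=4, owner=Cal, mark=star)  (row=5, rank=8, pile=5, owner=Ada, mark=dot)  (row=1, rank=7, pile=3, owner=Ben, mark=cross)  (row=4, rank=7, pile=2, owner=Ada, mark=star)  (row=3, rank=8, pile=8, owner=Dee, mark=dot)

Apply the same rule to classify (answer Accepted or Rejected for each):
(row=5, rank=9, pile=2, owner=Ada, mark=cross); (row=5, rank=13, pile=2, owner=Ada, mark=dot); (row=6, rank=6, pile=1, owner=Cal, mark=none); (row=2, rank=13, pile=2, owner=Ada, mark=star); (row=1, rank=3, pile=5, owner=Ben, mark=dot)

Rejected, Rejected, Accepted, Rejected, Rejected

The classifier is using: mark is none.
(row=5, rank=9, pile=2, owner=Ada, mark=cross): mark is cross — does not fit, so Rejected. (row=5, rank=13, pile=2, owner=Ada, mark=dot): mark is dot — does not fit, so Rejected. (row=6, rank=6, pile=1, owner=Cal, mark=none): mark is none — meets the rule, so Accepted. (row=2, rank=13, pile=2, owner=Ada, mark=star): mark is star — does not fit, so Rejected. (row=1, rank=3, pile=5, owner=Ben, mark=dot): mark is dot — does not fit, so Rejected.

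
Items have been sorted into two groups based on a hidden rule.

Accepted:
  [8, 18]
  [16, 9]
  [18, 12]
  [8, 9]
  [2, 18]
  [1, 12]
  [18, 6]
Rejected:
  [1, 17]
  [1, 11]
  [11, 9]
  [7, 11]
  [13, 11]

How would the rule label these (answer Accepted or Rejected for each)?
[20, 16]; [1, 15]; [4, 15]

Accepted, Rejected, Accepted

Rule: product is even. This holds for each 'Accepted' example and fails for each 'Rejected' one.
[20, 16]: Accepted (20·16 = 320).
[1, 15]: Rejected (1·15 = 15).
[4, 15]: Accepted (4·15 = 60).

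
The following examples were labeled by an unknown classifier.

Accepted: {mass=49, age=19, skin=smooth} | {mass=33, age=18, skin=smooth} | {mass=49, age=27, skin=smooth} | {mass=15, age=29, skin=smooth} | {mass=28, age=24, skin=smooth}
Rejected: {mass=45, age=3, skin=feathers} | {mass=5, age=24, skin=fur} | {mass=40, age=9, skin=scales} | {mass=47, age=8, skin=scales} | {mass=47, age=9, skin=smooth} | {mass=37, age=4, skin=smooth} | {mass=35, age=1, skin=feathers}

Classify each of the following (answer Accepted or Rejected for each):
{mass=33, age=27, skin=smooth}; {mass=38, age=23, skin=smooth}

Accepted, Accepted

The pattern is that an item is 'Accepted' exactly when: skin is smooth AND age ≥ 18.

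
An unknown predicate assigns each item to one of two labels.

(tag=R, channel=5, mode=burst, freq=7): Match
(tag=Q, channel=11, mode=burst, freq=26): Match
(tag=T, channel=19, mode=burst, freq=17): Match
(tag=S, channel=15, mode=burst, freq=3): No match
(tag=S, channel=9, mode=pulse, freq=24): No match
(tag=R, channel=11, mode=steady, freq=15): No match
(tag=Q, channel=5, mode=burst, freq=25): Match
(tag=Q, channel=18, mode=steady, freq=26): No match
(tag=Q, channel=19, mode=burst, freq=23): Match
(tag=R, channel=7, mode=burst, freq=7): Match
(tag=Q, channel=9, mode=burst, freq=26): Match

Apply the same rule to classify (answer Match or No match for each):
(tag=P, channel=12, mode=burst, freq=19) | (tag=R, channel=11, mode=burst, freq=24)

The classifier is using: mode is burst AND freq ≥ 7.

Match, Match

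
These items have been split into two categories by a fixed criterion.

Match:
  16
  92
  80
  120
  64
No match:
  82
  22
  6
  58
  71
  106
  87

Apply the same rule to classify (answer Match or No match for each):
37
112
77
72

No match, Match, No match, Match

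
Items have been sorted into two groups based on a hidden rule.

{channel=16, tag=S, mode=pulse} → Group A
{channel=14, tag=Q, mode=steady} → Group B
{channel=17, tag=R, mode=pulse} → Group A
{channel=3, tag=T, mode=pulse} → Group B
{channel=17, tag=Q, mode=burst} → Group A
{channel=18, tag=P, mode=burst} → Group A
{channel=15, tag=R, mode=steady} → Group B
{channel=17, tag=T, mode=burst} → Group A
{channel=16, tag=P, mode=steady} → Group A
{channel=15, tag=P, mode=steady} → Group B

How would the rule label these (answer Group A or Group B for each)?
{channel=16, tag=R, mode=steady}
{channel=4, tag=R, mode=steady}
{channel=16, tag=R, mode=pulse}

The pattern is that an item is 'Group A' exactly when: channel ≥ 16.
{channel=16, tag=R, mode=steady}: channel = 16, has this property → Group A. {channel=4, tag=R, mode=steady}: channel = 4, lacks this property → Group B. {channel=16, tag=R, mode=pulse}: channel = 16, has this property → Group A.

Group A, Group B, Group A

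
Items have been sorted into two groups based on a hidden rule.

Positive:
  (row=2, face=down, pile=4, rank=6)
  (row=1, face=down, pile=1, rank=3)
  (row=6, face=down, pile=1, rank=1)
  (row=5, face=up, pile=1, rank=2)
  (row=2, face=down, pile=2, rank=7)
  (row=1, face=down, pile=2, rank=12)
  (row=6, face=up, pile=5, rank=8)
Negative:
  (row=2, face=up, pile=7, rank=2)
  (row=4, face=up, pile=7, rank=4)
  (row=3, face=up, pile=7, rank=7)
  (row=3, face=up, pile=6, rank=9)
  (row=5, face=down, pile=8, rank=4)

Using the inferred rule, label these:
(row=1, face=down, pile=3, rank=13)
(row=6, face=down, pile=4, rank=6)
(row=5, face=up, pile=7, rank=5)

The simplest hypothesis consistent with all the labels is: pile ≤ 5.
(row=1, face=down, pile=3, rank=13) → pile = 3 → Positive.
(row=6, face=down, pile=4, rank=6) → pile = 4 → Positive.
(row=5, face=up, pile=7, rank=5) → pile = 7 → Negative.

Positive, Positive, Negative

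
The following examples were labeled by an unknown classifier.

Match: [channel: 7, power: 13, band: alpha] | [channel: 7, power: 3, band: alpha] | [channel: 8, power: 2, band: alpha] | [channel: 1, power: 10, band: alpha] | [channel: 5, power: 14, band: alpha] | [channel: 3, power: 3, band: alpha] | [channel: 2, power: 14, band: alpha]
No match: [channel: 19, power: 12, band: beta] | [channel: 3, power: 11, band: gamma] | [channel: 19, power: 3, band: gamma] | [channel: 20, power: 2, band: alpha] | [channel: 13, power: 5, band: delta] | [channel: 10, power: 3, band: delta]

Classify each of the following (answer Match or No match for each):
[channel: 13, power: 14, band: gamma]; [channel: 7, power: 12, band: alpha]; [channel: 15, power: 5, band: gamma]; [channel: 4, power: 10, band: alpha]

No match, Match, No match, Match

The simplest hypothesis consistent with all the labels is: band is alpha AND channel ≤ 8.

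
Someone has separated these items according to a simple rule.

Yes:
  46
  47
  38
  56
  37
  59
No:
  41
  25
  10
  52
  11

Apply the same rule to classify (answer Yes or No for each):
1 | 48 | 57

No, Yes, Yes

A rule that fits every label: digit sum ≥ 8 — true of each 'Yes' example, false of each 'No' one.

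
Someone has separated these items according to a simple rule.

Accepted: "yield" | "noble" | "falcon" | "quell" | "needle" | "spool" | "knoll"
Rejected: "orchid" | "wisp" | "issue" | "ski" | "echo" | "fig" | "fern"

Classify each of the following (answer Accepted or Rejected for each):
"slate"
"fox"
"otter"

Accepted, Rejected, Rejected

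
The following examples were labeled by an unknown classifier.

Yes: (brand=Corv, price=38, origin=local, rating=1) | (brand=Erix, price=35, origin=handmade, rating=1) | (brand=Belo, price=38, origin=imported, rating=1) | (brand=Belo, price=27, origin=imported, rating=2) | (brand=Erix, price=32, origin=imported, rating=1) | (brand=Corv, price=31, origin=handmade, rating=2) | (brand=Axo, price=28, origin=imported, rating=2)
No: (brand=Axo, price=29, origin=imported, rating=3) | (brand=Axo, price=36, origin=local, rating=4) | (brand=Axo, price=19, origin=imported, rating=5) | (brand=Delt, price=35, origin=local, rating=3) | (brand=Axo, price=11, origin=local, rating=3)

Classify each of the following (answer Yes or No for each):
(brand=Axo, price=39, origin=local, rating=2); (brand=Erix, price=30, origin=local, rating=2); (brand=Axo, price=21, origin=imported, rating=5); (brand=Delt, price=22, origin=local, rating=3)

One predicate separates the groups cleanly: rating ≤ 2.
(brand=Axo, price=39, origin=local, rating=2): rating = 2 — meets the rule, so Yes. (brand=Erix, price=30, origin=local, rating=2): rating = 2 — meets the rule, so Yes. (brand=Axo, price=21, origin=imported, rating=5): rating = 5 — fails this test, so No. (brand=Delt, price=22, origin=local, rating=3): rating = 3 — fails this test, so No.

Yes, Yes, No, No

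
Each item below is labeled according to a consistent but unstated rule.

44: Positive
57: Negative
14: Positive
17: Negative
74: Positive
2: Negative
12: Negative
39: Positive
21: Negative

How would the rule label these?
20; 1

The distinguishing property — ≡ 4 (mod 5) — holds for all the 'Positive' cases and none of the 'Negative' cases.

Negative, Negative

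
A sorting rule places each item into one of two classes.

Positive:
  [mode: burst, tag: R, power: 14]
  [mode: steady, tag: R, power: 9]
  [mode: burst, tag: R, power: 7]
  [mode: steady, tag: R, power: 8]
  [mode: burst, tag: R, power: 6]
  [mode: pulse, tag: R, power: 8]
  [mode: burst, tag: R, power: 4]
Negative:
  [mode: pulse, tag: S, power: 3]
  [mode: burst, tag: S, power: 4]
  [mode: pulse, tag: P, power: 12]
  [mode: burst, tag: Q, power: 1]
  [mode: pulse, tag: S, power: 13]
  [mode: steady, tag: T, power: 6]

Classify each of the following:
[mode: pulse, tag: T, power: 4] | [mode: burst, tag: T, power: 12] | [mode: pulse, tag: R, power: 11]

Negative, Negative, Positive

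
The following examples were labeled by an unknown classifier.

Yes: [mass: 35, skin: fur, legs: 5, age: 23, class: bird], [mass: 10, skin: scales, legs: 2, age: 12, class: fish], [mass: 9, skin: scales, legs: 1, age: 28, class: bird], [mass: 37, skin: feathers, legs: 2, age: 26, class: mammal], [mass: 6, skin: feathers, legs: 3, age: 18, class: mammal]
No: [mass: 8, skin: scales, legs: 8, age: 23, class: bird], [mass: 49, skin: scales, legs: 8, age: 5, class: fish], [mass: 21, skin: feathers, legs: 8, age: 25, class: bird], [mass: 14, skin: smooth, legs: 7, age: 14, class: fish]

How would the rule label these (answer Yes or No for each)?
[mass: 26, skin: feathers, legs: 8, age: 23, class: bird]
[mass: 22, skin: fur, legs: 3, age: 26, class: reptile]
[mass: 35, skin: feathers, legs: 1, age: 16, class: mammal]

No, Yes, Yes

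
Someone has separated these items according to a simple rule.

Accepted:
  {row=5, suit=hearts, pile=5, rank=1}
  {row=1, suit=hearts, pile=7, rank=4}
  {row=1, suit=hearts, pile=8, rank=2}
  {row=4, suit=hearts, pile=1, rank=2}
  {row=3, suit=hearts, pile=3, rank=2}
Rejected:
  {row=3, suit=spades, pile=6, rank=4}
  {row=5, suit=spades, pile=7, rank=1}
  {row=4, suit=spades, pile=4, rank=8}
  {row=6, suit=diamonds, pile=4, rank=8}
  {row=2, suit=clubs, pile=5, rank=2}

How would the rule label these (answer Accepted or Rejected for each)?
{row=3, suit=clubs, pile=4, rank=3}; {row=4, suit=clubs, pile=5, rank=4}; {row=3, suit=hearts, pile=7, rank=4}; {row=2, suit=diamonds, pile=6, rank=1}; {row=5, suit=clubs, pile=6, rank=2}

The simplest hypothesis consistent with all the labels is: suit is hearts.
{row=3, suit=clubs, pile=4, rank=3}: Rejected (suit is clubs). {row=4, suit=clubs, pile=5, rank=4}: Rejected (suit is clubs). {row=3, suit=hearts, pile=7, rank=4}: Accepted (suit is hearts). {row=2, suit=diamonds, pile=6, rank=1}: Rejected (suit is diamonds). {row=5, suit=clubs, pile=6, rank=2}: Rejected (suit is clubs).

Rejected, Rejected, Accepted, Rejected, Rejected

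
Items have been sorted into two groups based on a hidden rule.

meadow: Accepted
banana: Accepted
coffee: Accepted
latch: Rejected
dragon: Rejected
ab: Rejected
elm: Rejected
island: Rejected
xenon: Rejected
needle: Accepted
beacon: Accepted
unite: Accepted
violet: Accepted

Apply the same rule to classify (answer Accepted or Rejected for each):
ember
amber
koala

Rejected, Rejected, Accepted

Rule: has ≥ 3 vowels. This holds for each 'Accepted' example and fails for each 'Rejected' one.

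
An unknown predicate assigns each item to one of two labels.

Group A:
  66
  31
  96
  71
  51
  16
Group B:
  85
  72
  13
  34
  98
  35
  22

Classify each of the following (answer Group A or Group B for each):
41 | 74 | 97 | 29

Group A, Group B, Group B, Group B

Looking at the examples, the only property every 'Group A' case has and every 'Group B' case lacks is: ≡ 1 (mod 5).
41: 41 mod 5 = 1, matches → Group A.
74: 74 mod 5 = 4, does not satisfy this → Group B.
97: 97 mod 5 = 2, does not satisfy this → Group B.
29: 29 mod 5 = 4, does not satisfy this → Group B.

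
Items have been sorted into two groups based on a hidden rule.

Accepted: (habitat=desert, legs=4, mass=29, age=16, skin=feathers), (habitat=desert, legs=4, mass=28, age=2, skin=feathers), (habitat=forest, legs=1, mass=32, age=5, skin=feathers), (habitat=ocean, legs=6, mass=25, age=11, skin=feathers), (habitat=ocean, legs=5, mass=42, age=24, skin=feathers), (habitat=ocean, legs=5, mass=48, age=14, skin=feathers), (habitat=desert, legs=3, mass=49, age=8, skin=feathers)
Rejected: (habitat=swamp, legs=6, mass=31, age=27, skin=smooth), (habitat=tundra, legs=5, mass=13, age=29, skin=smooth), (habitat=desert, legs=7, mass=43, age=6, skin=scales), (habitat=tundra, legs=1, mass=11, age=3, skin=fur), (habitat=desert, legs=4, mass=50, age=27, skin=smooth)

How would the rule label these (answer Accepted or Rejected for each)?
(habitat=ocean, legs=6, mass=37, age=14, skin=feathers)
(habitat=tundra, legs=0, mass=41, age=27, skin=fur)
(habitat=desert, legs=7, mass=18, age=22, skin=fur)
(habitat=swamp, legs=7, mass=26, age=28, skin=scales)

Comparing the two groups points to one rule — skin is feathers.
(habitat=ocean, legs=6, mass=37, age=14, skin=feathers): skin is feathers, satisfies this → Accepted.
(habitat=tundra, legs=0, mass=41, age=27, skin=fur): skin is fur, fails this test → Rejected.
(habitat=desert, legs=7, mass=18, age=22, skin=fur): skin is fur, fails this test → Rejected.
(habitat=swamp, legs=7, mass=26, age=28, skin=scales): skin is scales, fails this test → Rejected.

Accepted, Rejected, Rejected, Rejected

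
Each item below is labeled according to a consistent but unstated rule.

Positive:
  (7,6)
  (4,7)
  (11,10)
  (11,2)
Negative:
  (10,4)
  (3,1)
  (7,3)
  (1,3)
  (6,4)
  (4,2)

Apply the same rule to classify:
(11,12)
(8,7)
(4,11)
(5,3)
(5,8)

Positive, Positive, Positive, Negative, Positive

The common property of the 'Positive' items is: sum is odd. No 'Negative' item has it.
Positive: (11,12), since 11+12 = 23. Positive: (8,7), since 8+7 = 15. Positive: (4,11), since 4+11 = 15. Negative: (5,3), since 5+3 = 8. Positive: (5,8), since 5+8 = 13.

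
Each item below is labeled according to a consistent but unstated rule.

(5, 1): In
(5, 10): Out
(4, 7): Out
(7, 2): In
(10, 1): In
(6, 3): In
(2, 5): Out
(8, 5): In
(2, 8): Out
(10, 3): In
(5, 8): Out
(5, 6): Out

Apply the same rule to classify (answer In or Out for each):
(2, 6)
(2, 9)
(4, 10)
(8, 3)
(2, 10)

The common property of the 'In' items is: first > second. No 'Out' item has it.
(2, 6) — 2 < 6, hence Out. (2, 9) — 2 < 9, hence Out. (4, 10) — 4 < 10, hence Out. (8, 3) — 8 > 3, hence In. (2, 10) — 2 < 10, hence Out.

Out, Out, Out, In, Out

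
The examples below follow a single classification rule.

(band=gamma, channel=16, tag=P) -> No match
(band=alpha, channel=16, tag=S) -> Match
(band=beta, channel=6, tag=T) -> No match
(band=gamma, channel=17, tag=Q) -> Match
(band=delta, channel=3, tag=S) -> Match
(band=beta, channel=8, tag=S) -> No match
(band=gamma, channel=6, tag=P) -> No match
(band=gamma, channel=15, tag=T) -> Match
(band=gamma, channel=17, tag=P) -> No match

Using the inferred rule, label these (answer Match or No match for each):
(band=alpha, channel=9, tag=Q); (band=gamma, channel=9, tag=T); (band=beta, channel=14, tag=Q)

Match, Match, No match

The rule appears to be: band is not beta AND tag is not P.
(band=alpha, channel=9, tag=Q) — band is alpha, tag is Q, hence Match. (band=gamma, channel=9, tag=T) — band is gamma, tag is T, hence Match. (band=beta, channel=14, tag=Q) — band is beta, tag is Q, hence No match.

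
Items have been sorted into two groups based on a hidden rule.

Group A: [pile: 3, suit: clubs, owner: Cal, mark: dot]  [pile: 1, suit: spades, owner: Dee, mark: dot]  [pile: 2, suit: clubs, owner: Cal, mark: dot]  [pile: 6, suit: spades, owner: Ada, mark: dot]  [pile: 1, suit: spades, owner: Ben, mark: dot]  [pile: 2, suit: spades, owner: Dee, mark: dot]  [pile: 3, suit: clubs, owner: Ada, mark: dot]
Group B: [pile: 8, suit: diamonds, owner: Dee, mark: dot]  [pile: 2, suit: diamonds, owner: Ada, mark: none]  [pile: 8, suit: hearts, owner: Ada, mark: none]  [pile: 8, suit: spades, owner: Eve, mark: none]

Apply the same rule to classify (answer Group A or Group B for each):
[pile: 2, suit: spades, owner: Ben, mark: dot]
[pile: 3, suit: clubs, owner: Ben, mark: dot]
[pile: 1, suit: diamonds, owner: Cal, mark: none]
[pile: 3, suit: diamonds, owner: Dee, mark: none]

Group A, Group A, Group B, Group B

The classifier is using: mark is dot AND pile ≤ 6.
[pile: 2, suit: spades, owner: Ben, mark: dot]: mark is dot, pile = 2, checks out → Group A. [pile: 3, suit: clubs, owner: Ben, mark: dot]: mark is dot, pile = 3, checks out → Group A. [pile: 1, suit: diamonds, owner: Cal, mark: none]: mark is none, pile = 1, lacks this property → Group B. [pile: 3, suit: diamonds, owner: Dee, mark: none]: mark is none, pile = 3, lacks this property → Group B.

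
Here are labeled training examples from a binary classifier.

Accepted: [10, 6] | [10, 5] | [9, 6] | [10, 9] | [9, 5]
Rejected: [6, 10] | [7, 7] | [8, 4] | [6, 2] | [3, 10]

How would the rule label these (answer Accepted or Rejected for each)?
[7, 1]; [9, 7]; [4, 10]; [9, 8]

The simplest hypothesis consistent with all the labels is: first ≥ 9.
[7, 1]: first 7 — doesn't qualify, so Rejected.
[9, 7]: first 9 — qualifies, so Accepted.
[4, 10]: first 4 — doesn't qualify, so Rejected.
[9, 8]: first 9 — qualifies, so Accepted.

Rejected, Accepted, Rejected, Accepted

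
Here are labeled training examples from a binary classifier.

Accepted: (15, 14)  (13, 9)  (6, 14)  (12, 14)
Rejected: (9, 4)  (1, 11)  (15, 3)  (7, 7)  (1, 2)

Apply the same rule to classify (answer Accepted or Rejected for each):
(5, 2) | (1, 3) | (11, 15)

Rejected, Rejected, Accepted

'Accepted' ⟺ sum ≥ 20.
(5, 2): 5+2 = 7 — doesn't qualify, so Rejected.
(1, 3): 1+3 = 4 — doesn't qualify, so Rejected.
(11, 15): 11+15 = 26 — checks out, so Accepted.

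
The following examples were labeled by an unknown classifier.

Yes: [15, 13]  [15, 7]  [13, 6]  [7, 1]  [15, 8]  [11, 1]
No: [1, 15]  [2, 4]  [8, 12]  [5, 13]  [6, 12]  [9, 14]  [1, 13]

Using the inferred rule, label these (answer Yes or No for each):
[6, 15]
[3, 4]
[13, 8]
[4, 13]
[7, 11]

One predicate separates the groups cleanly: first > second.
[6, 15]: 6 < 15 — fails this test, so No. [3, 4]: 3 < 4 — fails this test, so No. [13, 8]: 13 > 8 — meets the rule, so Yes. [4, 13]: 4 < 13 — fails this test, so No. [7, 11]: 7 < 11 — fails this test, so No.

No, No, Yes, No, No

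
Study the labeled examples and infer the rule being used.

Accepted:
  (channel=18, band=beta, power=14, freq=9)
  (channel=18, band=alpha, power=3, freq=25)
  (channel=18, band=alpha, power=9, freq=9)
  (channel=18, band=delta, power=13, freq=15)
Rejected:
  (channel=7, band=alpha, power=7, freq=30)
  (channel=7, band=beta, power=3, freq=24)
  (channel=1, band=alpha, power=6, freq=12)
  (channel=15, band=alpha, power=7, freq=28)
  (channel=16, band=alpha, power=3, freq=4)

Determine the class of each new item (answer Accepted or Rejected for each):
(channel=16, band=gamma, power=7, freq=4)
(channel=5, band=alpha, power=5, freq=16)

Rejected, Rejected

The pattern is that an item is 'Accepted' exactly when: channel = 18.
(channel=16, band=gamma, power=7, freq=4) — channel = 16, hence Rejected.
(channel=5, band=alpha, power=5, freq=16) — channel = 5, hence Rejected.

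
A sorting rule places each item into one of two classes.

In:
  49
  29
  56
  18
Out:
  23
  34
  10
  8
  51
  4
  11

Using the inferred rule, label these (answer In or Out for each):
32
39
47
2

The common property of the 'In' items is: digit sum ≥ 9. No 'Out' item has it.

Out, In, In, Out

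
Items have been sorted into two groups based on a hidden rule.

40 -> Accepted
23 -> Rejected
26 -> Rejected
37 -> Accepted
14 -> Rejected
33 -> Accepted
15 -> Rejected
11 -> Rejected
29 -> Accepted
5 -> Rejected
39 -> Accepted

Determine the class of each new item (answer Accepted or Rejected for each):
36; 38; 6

Accepted, Accepted, Rejected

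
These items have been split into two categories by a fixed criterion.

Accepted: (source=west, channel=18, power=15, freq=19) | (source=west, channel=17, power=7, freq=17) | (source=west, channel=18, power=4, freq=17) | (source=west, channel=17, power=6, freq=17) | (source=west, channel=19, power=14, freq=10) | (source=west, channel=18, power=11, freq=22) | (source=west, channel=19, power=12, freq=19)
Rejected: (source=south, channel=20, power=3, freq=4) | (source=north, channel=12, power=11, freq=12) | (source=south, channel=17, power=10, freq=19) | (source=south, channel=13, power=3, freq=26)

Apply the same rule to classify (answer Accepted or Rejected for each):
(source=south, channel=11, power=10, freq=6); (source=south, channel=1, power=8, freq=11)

Comparing the two groups points to one rule — source is west.

Rejected, Rejected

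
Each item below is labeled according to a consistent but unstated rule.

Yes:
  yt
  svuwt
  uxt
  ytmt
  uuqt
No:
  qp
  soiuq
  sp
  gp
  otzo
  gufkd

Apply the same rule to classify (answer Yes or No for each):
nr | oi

No, No

Every 'Yes' example satisfies: ends with 't'. None of the 'No' examples do.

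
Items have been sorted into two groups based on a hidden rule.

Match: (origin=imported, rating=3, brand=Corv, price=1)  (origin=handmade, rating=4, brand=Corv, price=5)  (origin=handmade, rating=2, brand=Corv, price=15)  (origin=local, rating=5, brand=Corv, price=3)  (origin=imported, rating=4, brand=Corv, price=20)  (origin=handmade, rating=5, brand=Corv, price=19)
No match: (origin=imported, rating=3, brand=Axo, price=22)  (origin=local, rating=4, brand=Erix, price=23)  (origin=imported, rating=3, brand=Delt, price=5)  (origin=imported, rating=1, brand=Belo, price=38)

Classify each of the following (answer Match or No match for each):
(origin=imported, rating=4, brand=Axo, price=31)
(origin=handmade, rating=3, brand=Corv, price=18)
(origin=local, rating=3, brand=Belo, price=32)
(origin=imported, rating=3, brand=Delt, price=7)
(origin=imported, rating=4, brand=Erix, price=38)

All 'Match' examples share one property — brand is Corv — and every 'No match' example lacks it.
(origin=imported, rating=4, brand=Axo, price=31) — brand is Axo, hence No match.
(origin=handmade, rating=3, brand=Corv, price=18) — brand is Corv, hence Match.
(origin=local, rating=3, brand=Belo, price=32) — brand is Belo, hence No match.
(origin=imported, rating=3, brand=Delt, price=7) — brand is Delt, hence No match.
(origin=imported, rating=4, brand=Erix, price=38) — brand is Erix, hence No match.

No match, Match, No match, No match, No match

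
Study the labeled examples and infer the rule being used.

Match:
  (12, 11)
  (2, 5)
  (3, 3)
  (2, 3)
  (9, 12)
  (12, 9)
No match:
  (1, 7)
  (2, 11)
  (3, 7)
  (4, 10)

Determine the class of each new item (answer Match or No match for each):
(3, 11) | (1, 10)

No match, No match

The pattern is that an item is 'Match' exactly when: |first − second| ≤ 3.
(3, 11): |3−11| = 8 — fails this test, so No match.
(1, 10): |1−10| = 9 — fails this test, so No match.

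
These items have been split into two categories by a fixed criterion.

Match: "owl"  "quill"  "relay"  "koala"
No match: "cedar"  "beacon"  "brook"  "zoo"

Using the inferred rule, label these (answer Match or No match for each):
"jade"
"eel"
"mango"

No match, Match, No match

Rule: contains 'l'. This holds for each 'Match' example and fails for each 'No match' one.
No match: "jade", since no 'l'. Match: "eel", since has 'l'. No match: "mango", since no 'l'.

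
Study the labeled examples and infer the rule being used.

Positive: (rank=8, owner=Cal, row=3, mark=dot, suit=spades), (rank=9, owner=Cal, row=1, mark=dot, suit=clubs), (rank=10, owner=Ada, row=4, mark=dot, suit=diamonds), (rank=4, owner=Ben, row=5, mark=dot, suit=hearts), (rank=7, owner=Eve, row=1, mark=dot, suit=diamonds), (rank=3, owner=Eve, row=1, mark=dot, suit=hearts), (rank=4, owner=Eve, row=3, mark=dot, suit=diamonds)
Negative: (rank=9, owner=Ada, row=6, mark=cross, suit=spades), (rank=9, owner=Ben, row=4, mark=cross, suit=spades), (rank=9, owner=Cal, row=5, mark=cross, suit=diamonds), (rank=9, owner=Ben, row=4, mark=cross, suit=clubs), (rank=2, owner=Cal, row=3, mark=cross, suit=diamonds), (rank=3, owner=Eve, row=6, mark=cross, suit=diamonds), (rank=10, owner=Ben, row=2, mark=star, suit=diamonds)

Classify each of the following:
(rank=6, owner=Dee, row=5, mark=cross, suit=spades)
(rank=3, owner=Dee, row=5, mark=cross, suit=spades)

A rule that fits every label: mark is dot — true of each 'Positive' example, false of each 'Negative' one.
(rank=6, owner=Dee, row=5, mark=cross, suit=spades) → mark is cross → Negative.
(rank=3, owner=Dee, row=5, mark=cross, suit=spades) → mark is cross → Negative.

Negative, Negative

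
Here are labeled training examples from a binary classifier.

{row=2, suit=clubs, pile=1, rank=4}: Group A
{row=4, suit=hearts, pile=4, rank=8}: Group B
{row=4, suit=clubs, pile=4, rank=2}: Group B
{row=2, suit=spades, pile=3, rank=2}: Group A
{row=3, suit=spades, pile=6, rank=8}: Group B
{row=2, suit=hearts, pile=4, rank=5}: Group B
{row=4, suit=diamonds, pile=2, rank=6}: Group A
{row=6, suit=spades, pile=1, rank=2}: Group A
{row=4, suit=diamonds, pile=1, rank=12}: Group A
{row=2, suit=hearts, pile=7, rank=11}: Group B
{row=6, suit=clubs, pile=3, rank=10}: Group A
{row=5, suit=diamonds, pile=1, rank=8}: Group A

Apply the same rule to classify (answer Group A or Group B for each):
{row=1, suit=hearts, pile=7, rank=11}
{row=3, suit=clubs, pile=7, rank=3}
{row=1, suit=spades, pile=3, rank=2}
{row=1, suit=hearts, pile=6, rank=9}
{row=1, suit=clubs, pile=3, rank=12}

One predicate separates the groups cleanly: pile ≤ 3.
{row=1, suit=hearts, pile=7, rank=11} — pile = 7, hence Group B. {row=3, suit=clubs, pile=7, rank=3} — pile = 7, hence Group B. {row=1, suit=spades, pile=3, rank=2} — pile = 3, hence Group A. {row=1, suit=hearts, pile=6, rank=9} — pile = 6, hence Group B. {row=1, suit=clubs, pile=3, rank=12} — pile = 3, hence Group A.

Group B, Group B, Group A, Group B, Group A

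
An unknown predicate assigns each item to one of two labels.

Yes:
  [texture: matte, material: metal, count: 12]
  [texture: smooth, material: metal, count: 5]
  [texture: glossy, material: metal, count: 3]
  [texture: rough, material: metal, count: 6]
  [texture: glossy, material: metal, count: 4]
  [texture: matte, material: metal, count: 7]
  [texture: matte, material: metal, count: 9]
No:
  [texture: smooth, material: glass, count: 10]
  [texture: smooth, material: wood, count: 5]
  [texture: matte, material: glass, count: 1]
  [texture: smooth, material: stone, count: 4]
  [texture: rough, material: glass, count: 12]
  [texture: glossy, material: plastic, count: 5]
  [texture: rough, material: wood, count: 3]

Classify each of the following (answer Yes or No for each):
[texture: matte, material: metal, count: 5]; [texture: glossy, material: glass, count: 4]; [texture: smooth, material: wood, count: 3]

All 'Yes' examples share one property — material is metal — and every 'No' example lacks it.
[texture: matte, material: metal, count: 5] — material is metal, hence Yes.
[texture: glossy, material: glass, count: 4] — material is glass, hence No.
[texture: smooth, material: wood, count: 3] — material is wood, hence No.

Yes, No, No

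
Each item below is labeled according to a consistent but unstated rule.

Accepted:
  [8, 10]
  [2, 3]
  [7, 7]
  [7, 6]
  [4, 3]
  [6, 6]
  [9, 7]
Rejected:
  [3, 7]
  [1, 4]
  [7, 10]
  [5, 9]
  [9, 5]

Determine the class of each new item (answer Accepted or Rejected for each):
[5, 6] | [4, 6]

'Accepted' ⟺ |first − second| ≤ 2.
[5, 6] — |5−6| = 1, hence Accepted. [4, 6] — |4−6| = 2, hence Accepted.

Accepted, Accepted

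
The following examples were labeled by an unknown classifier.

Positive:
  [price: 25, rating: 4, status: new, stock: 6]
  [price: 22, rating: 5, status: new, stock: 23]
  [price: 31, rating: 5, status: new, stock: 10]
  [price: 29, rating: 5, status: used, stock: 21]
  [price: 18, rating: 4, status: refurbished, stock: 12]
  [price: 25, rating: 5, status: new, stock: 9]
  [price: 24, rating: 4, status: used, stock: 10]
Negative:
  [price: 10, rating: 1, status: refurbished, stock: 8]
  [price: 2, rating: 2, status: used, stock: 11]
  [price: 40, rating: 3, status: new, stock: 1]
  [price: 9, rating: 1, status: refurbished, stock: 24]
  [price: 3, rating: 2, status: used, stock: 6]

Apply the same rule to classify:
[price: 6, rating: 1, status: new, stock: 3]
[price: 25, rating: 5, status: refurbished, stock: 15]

Negative, Positive

The simplest hypothesis consistent with all the labels is: rating ≥ 4.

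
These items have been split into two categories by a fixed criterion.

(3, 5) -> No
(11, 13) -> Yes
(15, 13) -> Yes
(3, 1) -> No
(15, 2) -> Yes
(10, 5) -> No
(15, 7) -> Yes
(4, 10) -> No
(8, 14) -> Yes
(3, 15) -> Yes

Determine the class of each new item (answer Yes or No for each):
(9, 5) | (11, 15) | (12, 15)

Every 'Yes' example satisfies: sum ≥ 17. None of the 'No' examples do.
(9, 5): 9+5 = 14, does not fit → No. (11, 15): 11+15 = 26, meets the rule → Yes. (12, 15): 12+15 = 27, meets the rule → Yes.

No, Yes, Yes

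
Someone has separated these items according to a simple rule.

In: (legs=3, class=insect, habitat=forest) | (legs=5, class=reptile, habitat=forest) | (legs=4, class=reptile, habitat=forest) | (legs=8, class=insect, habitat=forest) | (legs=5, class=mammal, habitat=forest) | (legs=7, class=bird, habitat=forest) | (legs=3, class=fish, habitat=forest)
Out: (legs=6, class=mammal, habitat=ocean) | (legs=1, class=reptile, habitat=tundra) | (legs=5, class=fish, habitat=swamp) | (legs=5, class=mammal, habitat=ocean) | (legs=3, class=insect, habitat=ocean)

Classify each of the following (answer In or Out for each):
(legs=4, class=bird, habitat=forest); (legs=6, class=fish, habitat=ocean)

The distinguishing property — habitat is forest — holds for all the 'In' cases and none of the 'Out' cases.
(legs=4, class=bird, habitat=forest): In (habitat is forest).
(legs=6, class=fish, habitat=ocean): Out (habitat is ocean).

In, Out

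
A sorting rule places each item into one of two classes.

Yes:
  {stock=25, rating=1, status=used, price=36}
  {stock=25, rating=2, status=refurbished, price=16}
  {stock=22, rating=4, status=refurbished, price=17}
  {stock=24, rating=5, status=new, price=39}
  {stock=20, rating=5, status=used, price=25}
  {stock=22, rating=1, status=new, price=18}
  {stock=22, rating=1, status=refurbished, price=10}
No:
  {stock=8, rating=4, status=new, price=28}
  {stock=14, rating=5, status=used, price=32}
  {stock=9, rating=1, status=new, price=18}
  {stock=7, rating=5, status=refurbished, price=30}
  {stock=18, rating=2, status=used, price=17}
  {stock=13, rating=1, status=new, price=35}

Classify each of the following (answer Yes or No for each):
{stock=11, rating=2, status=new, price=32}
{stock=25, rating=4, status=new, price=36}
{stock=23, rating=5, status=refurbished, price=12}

No, Yes, Yes

All 'Yes' examples share one property — stock ≥ 20 — and every 'No' example lacks it.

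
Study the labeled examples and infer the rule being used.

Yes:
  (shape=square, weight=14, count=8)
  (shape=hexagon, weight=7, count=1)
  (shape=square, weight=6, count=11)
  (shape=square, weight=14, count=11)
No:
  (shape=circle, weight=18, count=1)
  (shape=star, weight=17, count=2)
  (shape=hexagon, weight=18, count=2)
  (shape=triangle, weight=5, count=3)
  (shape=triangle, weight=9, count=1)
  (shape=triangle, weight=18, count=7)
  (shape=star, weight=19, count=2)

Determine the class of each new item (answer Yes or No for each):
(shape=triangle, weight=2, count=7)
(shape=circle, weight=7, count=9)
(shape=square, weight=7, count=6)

No, Yes, Yes

All 'Yes' examples share one property — shape is square OR weight = 7 — and every 'No' example lacks it.
(shape=triangle, weight=2, count=7) → shape is triangle, weight = 2 → No. (shape=circle, weight=7, count=9) → shape is circle, weight = 7 → Yes. (shape=square, weight=7, count=6) → shape is square, weight = 7 → Yes.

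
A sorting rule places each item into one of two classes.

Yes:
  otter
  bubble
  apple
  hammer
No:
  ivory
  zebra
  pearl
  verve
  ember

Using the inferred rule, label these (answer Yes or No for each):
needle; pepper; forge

Looking at the examples, the only property every 'Yes' case has and every 'No' case lacks is: has a double letter.
needle: 'ee' doubled, meets the rule → Yes. pepper: 'pp' doubled, meets the rule → Yes. forge: no doubled letter, does not fit → No.

Yes, Yes, No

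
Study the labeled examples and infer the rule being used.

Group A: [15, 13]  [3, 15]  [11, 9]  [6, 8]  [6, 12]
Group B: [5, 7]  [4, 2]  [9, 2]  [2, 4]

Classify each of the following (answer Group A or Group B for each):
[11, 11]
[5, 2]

Group A, Group B

The common property of the 'Group A' items is: sum ≥ 14. No 'Group B' item has it.
[11, 11] → 11+11 = 22 → Group A.
[5, 2] → 5+2 = 7 → Group B.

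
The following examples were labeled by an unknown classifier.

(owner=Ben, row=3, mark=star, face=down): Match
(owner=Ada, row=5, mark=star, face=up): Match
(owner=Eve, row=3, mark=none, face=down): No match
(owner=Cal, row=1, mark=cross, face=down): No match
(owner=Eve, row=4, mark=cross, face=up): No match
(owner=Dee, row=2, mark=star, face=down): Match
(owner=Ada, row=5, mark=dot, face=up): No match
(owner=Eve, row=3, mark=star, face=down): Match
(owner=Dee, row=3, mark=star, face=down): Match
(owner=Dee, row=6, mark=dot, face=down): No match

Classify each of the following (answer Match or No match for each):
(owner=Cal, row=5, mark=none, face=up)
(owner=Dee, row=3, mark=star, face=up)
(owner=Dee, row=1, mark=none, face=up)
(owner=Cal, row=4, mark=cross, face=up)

No match, Match, No match, No match

'Match' ⟺ mark is star.
(owner=Cal, row=5, mark=none, face=up): mark is none — lacks this property, so No match.
(owner=Dee, row=3, mark=star, face=up): mark is star — meets the rule, so Match.
(owner=Dee, row=1, mark=none, face=up): mark is none — lacks this property, so No match.
(owner=Cal, row=4, mark=cross, face=up): mark is cross — lacks this property, so No match.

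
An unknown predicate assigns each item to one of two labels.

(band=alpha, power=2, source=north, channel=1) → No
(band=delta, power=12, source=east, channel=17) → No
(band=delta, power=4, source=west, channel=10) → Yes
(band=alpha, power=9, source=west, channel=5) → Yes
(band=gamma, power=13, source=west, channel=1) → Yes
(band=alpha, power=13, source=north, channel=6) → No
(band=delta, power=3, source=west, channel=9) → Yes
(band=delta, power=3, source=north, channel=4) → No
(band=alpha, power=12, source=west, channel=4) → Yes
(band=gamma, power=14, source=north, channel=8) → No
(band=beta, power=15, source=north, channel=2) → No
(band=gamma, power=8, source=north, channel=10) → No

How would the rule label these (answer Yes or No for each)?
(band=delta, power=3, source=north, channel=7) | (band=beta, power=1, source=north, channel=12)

No, No

The common property of the 'Yes' items is: source is west. No 'No' item has it.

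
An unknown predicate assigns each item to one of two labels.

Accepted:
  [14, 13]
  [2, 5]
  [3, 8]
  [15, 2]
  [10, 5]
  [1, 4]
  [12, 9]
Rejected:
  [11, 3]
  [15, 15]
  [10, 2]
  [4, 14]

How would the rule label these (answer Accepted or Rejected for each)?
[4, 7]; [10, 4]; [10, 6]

Comparing the two groups points to one rule — sum is odd.
[4, 7]: Accepted (4+7 = 11). [10, 4]: Rejected (10+4 = 14). [10, 6]: Rejected (10+6 = 16).

Accepted, Rejected, Rejected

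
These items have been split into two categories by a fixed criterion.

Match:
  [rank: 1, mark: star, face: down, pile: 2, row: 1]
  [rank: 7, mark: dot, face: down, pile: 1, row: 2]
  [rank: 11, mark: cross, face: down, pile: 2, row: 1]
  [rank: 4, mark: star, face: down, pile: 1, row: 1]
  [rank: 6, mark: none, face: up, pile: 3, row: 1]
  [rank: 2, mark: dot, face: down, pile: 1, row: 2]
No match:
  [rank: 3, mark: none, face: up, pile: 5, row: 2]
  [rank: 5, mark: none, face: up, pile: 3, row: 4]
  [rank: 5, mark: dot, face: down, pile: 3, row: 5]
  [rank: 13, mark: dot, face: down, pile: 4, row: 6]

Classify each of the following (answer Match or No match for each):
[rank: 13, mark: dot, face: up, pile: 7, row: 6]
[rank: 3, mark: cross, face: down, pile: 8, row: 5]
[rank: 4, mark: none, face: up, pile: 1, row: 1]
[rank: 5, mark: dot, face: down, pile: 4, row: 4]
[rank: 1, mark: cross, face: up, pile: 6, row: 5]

No match, No match, Match, No match, No match

The rule appears to be: pile ≤ 3 AND row ≤ 2.
[rank: 13, mark: dot, face: up, pile: 7, row: 6] → pile = 7, row = 6 → No match.
[rank: 3, mark: cross, face: down, pile: 8, row: 5] → pile = 8, row = 5 → No match.
[rank: 4, mark: none, face: up, pile: 1, row: 1] → pile = 1, row = 1 → Match.
[rank: 5, mark: dot, face: down, pile: 4, row: 4] → pile = 4, row = 4 → No match.
[rank: 1, mark: cross, face: up, pile: 6, row: 5] → pile = 6, row = 5 → No match.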